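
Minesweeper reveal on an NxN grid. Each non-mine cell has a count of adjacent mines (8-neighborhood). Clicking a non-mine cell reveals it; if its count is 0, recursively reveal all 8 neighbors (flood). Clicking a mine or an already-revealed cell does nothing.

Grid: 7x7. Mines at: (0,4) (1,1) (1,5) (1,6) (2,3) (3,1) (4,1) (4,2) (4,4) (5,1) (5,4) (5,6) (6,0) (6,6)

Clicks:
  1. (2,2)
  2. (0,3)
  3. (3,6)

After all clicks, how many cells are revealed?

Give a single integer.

Answer: 8

Derivation:
Click 1 (2,2) count=3: revealed 1 new [(2,2)] -> total=1
Click 2 (0,3) count=1: revealed 1 new [(0,3)] -> total=2
Click 3 (3,6) count=0: revealed 6 new [(2,5) (2,6) (3,5) (3,6) (4,5) (4,6)] -> total=8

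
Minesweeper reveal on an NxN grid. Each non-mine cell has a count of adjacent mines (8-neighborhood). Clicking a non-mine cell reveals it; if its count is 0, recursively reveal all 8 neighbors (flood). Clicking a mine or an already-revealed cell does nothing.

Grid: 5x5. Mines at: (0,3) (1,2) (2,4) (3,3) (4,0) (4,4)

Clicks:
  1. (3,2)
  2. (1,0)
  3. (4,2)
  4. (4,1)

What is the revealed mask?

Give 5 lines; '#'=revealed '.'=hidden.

Answer: ##...
##...
##...
###..
.##..

Derivation:
Click 1 (3,2) count=1: revealed 1 new [(3,2)] -> total=1
Click 2 (1,0) count=0: revealed 8 new [(0,0) (0,1) (1,0) (1,1) (2,0) (2,1) (3,0) (3,1)] -> total=9
Click 3 (4,2) count=1: revealed 1 new [(4,2)] -> total=10
Click 4 (4,1) count=1: revealed 1 new [(4,1)] -> total=11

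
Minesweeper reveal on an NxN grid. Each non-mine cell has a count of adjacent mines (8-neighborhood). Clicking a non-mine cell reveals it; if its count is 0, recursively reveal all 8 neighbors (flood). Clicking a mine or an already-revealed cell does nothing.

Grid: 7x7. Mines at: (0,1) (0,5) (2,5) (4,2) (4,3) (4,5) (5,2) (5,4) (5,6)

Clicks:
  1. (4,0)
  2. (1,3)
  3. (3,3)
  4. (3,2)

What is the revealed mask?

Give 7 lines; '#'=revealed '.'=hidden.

Answer: ..###..
#####..
#####..
#####..
##.....
##.....
##.....

Derivation:
Click 1 (4,0) count=0: revealed 24 new [(0,2) (0,3) (0,4) (1,0) (1,1) (1,2) (1,3) (1,4) (2,0) (2,1) (2,2) (2,3) (2,4) (3,0) (3,1) (3,2) (3,3) (3,4) (4,0) (4,1) (5,0) (5,1) (6,0) (6,1)] -> total=24
Click 2 (1,3) count=0: revealed 0 new [(none)] -> total=24
Click 3 (3,3) count=2: revealed 0 new [(none)] -> total=24
Click 4 (3,2) count=2: revealed 0 new [(none)] -> total=24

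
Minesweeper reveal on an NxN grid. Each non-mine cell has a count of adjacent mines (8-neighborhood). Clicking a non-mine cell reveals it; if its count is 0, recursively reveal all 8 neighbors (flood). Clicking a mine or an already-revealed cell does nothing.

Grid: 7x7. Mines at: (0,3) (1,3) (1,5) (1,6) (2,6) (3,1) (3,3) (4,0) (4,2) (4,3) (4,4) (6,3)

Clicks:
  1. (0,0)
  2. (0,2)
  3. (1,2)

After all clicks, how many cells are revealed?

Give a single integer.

Answer: 9

Derivation:
Click 1 (0,0) count=0: revealed 9 new [(0,0) (0,1) (0,2) (1,0) (1,1) (1,2) (2,0) (2,1) (2,2)] -> total=9
Click 2 (0,2) count=2: revealed 0 new [(none)] -> total=9
Click 3 (1,2) count=2: revealed 0 new [(none)] -> total=9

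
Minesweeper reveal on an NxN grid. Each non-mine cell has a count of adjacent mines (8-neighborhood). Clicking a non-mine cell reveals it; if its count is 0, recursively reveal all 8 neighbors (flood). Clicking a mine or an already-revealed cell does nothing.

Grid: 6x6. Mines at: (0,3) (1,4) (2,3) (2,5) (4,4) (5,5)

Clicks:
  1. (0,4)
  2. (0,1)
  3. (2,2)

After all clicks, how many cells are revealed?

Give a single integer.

Click 1 (0,4) count=2: revealed 1 new [(0,4)] -> total=1
Click 2 (0,1) count=0: revealed 21 new [(0,0) (0,1) (0,2) (1,0) (1,1) (1,2) (2,0) (2,1) (2,2) (3,0) (3,1) (3,2) (3,3) (4,0) (4,1) (4,2) (4,3) (5,0) (5,1) (5,2) (5,3)] -> total=22
Click 3 (2,2) count=1: revealed 0 new [(none)] -> total=22

Answer: 22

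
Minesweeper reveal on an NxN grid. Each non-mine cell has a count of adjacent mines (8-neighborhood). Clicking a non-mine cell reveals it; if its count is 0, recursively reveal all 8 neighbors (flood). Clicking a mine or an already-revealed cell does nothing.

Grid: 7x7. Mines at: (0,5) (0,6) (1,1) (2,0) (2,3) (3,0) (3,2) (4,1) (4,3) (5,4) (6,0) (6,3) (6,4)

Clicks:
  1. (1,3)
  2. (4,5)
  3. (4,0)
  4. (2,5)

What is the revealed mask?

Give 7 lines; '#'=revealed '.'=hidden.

Answer: .......
...####
....###
....###
#...###
.....##
.....##

Derivation:
Click 1 (1,3) count=1: revealed 1 new [(1,3)] -> total=1
Click 2 (4,5) count=1: revealed 1 new [(4,5)] -> total=2
Click 3 (4,0) count=2: revealed 1 new [(4,0)] -> total=3
Click 4 (2,5) count=0: revealed 15 new [(1,4) (1,5) (1,6) (2,4) (2,5) (2,6) (3,4) (3,5) (3,6) (4,4) (4,6) (5,5) (5,6) (6,5) (6,6)] -> total=18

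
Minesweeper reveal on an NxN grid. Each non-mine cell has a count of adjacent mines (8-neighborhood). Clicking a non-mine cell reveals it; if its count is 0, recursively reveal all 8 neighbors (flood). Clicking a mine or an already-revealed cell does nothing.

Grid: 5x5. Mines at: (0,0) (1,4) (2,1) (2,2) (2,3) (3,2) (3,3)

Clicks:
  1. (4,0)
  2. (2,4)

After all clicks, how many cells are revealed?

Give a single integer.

Answer: 5

Derivation:
Click 1 (4,0) count=0: revealed 4 new [(3,0) (3,1) (4,0) (4,1)] -> total=4
Click 2 (2,4) count=3: revealed 1 new [(2,4)] -> total=5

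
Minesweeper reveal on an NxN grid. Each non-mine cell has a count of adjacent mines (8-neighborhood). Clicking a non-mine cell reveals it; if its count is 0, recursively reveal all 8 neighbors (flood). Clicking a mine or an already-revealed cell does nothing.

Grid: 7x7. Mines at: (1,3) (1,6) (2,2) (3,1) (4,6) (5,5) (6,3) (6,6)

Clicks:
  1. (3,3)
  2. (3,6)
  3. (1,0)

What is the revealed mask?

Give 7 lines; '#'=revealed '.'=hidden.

Answer: ###....
###....
##.....
...#..#
.......
.......
.......

Derivation:
Click 1 (3,3) count=1: revealed 1 new [(3,3)] -> total=1
Click 2 (3,6) count=1: revealed 1 new [(3,6)] -> total=2
Click 3 (1,0) count=0: revealed 8 new [(0,0) (0,1) (0,2) (1,0) (1,1) (1,2) (2,0) (2,1)] -> total=10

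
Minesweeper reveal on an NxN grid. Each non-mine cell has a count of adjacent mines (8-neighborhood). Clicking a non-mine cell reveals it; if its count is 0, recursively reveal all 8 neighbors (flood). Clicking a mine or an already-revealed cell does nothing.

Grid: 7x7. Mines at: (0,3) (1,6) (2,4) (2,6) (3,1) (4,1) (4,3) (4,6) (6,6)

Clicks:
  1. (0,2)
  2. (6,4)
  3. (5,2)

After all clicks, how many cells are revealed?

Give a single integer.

Answer: 13

Derivation:
Click 1 (0,2) count=1: revealed 1 new [(0,2)] -> total=1
Click 2 (6,4) count=0: revealed 12 new [(5,0) (5,1) (5,2) (5,3) (5,4) (5,5) (6,0) (6,1) (6,2) (6,3) (6,4) (6,5)] -> total=13
Click 3 (5,2) count=2: revealed 0 new [(none)] -> total=13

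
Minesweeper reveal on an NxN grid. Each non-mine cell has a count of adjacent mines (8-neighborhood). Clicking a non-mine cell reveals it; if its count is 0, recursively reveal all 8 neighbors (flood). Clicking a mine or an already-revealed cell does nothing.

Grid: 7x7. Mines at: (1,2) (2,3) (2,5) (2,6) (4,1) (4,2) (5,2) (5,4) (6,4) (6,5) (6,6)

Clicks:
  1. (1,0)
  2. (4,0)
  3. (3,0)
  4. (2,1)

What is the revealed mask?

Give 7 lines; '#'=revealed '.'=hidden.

Answer: ##.....
##.....
##.....
##.....
#......
.......
.......

Derivation:
Click 1 (1,0) count=0: revealed 8 new [(0,0) (0,1) (1,0) (1,1) (2,0) (2,1) (3,0) (3,1)] -> total=8
Click 2 (4,0) count=1: revealed 1 new [(4,0)] -> total=9
Click 3 (3,0) count=1: revealed 0 new [(none)] -> total=9
Click 4 (2,1) count=1: revealed 0 new [(none)] -> total=9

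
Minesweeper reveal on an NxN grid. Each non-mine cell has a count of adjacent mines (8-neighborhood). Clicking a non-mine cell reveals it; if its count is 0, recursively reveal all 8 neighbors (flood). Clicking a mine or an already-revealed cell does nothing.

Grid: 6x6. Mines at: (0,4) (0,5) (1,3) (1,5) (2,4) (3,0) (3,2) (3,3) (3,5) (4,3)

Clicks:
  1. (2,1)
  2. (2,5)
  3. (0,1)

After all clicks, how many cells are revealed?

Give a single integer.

Click 1 (2,1) count=2: revealed 1 new [(2,1)] -> total=1
Click 2 (2,5) count=3: revealed 1 new [(2,5)] -> total=2
Click 3 (0,1) count=0: revealed 8 new [(0,0) (0,1) (0,2) (1,0) (1,1) (1,2) (2,0) (2,2)] -> total=10

Answer: 10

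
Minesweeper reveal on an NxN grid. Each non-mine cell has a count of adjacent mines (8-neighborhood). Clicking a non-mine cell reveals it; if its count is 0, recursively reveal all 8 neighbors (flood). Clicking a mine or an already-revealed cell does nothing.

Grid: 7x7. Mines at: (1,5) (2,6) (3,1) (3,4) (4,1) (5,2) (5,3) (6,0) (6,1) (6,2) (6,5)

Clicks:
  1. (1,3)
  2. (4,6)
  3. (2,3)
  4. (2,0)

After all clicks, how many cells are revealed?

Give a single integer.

Answer: 21

Derivation:
Click 1 (1,3) count=0: revealed 15 new [(0,0) (0,1) (0,2) (0,3) (0,4) (1,0) (1,1) (1,2) (1,3) (1,4) (2,0) (2,1) (2,2) (2,3) (2,4)] -> total=15
Click 2 (4,6) count=0: revealed 6 new [(3,5) (3,6) (4,5) (4,6) (5,5) (5,6)] -> total=21
Click 3 (2,3) count=1: revealed 0 new [(none)] -> total=21
Click 4 (2,0) count=1: revealed 0 new [(none)] -> total=21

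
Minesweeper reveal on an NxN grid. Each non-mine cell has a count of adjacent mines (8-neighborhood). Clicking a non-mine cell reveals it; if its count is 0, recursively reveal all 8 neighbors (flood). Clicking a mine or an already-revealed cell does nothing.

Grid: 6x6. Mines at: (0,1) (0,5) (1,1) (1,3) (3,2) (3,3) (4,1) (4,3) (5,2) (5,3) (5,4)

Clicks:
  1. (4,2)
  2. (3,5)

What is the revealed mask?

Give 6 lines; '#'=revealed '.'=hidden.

Click 1 (4,2) count=6: revealed 1 new [(4,2)] -> total=1
Click 2 (3,5) count=0: revealed 8 new [(1,4) (1,5) (2,4) (2,5) (3,4) (3,5) (4,4) (4,5)] -> total=9

Answer: ......
....##
....##
....##
..#.##
......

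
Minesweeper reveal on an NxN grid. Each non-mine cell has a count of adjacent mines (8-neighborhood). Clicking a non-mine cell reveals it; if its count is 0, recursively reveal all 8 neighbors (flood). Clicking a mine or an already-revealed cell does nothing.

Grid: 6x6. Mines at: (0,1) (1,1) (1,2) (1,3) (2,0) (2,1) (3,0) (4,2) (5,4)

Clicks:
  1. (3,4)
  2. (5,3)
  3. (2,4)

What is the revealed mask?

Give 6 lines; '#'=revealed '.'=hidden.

Answer: ....##
....##
...###
...###
...###
...#..

Derivation:
Click 1 (3,4) count=0: revealed 13 new [(0,4) (0,5) (1,4) (1,5) (2,3) (2,4) (2,5) (3,3) (3,4) (3,5) (4,3) (4,4) (4,5)] -> total=13
Click 2 (5,3) count=2: revealed 1 new [(5,3)] -> total=14
Click 3 (2,4) count=1: revealed 0 new [(none)] -> total=14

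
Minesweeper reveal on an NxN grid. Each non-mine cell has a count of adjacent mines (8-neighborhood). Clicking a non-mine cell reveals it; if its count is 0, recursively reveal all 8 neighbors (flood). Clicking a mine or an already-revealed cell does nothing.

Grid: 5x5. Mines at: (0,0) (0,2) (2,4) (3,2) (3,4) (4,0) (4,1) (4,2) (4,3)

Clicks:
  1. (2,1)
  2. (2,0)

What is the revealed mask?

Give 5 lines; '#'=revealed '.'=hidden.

Click 1 (2,1) count=1: revealed 1 new [(2,1)] -> total=1
Click 2 (2,0) count=0: revealed 5 new [(1,0) (1,1) (2,0) (3,0) (3,1)] -> total=6

Answer: .....
##...
##...
##...
.....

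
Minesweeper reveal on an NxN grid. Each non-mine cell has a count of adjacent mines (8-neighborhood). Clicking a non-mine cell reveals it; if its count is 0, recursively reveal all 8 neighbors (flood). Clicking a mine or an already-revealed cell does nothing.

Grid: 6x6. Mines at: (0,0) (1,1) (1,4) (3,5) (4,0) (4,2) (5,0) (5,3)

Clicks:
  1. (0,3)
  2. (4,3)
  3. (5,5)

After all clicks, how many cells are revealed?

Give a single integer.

Click 1 (0,3) count=1: revealed 1 new [(0,3)] -> total=1
Click 2 (4,3) count=2: revealed 1 new [(4,3)] -> total=2
Click 3 (5,5) count=0: revealed 4 new [(4,4) (4,5) (5,4) (5,5)] -> total=6

Answer: 6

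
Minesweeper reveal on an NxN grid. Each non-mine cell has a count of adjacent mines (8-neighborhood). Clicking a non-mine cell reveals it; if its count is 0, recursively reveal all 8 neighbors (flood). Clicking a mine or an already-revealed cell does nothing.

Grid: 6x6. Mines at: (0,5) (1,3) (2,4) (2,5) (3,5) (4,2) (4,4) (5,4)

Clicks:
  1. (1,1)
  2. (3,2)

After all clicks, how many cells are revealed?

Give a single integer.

Answer: 16

Derivation:
Click 1 (1,1) count=0: revealed 16 new [(0,0) (0,1) (0,2) (1,0) (1,1) (1,2) (2,0) (2,1) (2,2) (3,0) (3,1) (3,2) (4,0) (4,1) (5,0) (5,1)] -> total=16
Click 2 (3,2) count=1: revealed 0 new [(none)] -> total=16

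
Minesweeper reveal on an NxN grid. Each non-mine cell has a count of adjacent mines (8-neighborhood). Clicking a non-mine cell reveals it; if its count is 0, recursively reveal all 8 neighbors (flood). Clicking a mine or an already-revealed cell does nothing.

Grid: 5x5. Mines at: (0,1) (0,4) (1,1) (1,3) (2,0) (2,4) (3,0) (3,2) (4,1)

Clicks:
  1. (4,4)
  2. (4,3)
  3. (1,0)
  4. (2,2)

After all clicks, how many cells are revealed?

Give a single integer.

Answer: 6

Derivation:
Click 1 (4,4) count=0: revealed 4 new [(3,3) (3,4) (4,3) (4,4)] -> total=4
Click 2 (4,3) count=1: revealed 0 new [(none)] -> total=4
Click 3 (1,0) count=3: revealed 1 new [(1,0)] -> total=5
Click 4 (2,2) count=3: revealed 1 new [(2,2)] -> total=6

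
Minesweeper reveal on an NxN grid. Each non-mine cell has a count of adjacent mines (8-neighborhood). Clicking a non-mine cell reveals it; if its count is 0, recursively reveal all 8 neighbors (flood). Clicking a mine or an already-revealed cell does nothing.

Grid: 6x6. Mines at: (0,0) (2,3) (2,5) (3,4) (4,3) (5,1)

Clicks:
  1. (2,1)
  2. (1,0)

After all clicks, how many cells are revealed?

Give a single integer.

Click 1 (2,1) count=0: revealed 12 new [(1,0) (1,1) (1,2) (2,0) (2,1) (2,2) (3,0) (3,1) (3,2) (4,0) (4,1) (4,2)] -> total=12
Click 2 (1,0) count=1: revealed 0 new [(none)] -> total=12

Answer: 12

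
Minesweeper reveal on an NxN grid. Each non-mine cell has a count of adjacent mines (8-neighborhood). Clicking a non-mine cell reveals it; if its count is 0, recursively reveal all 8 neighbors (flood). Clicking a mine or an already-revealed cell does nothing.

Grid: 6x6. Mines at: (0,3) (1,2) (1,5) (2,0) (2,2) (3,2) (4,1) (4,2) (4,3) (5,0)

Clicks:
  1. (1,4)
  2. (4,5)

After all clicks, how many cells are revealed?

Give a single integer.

Answer: 9

Derivation:
Click 1 (1,4) count=2: revealed 1 new [(1,4)] -> total=1
Click 2 (4,5) count=0: revealed 8 new [(2,4) (2,5) (3,4) (3,5) (4,4) (4,5) (5,4) (5,5)] -> total=9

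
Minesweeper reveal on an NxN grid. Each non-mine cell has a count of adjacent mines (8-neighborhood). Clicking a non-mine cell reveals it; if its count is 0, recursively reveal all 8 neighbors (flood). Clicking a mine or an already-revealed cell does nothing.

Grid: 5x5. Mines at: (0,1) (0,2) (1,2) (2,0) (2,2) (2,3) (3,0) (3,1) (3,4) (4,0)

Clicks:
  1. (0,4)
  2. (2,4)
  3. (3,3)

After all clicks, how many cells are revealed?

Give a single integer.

Click 1 (0,4) count=0: revealed 4 new [(0,3) (0,4) (1,3) (1,4)] -> total=4
Click 2 (2,4) count=2: revealed 1 new [(2,4)] -> total=5
Click 3 (3,3) count=3: revealed 1 new [(3,3)] -> total=6

Answer: 6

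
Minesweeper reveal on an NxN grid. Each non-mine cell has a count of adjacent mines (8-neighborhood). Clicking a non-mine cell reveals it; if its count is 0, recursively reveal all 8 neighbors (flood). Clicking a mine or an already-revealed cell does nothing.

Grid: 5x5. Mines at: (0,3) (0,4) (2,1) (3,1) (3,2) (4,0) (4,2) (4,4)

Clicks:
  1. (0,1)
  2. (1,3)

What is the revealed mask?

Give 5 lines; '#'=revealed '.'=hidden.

Click 1 (0,1) count=0: revealed 6 new [(0,0) (0,1) (0,2) (1,0) (1,1) (1,2)] -> total=6
Click 2 (1,3) count=2: revealed 1 new [(1,3)] -> total=7

Answer: ###..
####.
.....
.....
.....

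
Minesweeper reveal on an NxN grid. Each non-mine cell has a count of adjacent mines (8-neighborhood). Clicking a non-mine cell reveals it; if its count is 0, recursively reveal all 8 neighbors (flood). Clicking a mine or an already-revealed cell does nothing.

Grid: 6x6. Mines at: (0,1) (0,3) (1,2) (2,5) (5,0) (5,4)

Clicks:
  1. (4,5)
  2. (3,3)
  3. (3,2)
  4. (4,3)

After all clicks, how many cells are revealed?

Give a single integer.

Click 1 (4,5) count=1: revealed 1 new [(4,5)] -> total=1
Click 2 (3,3) count=0: revealed 20 new [(1,0) (1,1) (2,0) (2,1) (2,2) (2,3) (2,4) (3,0) (3,1) (3,2) (3,3) (3,4) (4,0) (4,1) (4,2) (4,3) (4,4) (5,1) (5,2) (5,3)] -> total=21
Click 3 (3,2) count=0: revealed 0 new [(none)] -> total=21
Click 4 (4,3) count=1: revealed 0 new [(none)] -> total=21

Answer: 21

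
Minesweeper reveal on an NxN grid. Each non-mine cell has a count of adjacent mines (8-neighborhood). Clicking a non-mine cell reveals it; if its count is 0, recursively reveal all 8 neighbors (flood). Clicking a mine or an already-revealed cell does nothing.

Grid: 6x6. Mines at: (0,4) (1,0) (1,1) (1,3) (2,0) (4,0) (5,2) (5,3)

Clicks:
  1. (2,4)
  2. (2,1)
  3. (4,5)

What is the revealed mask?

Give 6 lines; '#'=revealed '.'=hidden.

Answer: ......
....##
.#####
.#####
.#####
....##

Derivation:
Click 1 (2,4) count=1: revealed 1 new [(2,4)] -> total=1
Click 2 (2,1) count=3: revealed 1 new [(2,1)] -> total=2
Click 3 (4,5) count=0: revealed 17 new [(1,4) (1,5) (2,2) (2,3) (2,5) (3,1) (3,2) (3,3) (3,4) (3,5) (4,1) (4,2) (4,3) (4,4) (4,5) (5,4) (5,5)] -> total=19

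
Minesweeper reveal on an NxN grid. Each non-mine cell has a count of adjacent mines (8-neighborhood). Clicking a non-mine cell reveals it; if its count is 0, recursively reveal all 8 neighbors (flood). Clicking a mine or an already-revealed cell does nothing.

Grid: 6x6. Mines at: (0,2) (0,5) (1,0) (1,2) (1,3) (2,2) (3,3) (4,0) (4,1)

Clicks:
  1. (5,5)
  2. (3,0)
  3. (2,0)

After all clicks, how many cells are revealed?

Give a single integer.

Click 1 (5,5) count=0: revealed 14 new [(1,4) (1,5) (2,4) (2,5) (3,4) (3,5) (4,2) (4,3) (4,4) (4,5) (5,2) (5,3) (5,4) (5,5)] -> total=14
Click 2 (3,0) count=2: revealed 1 new [(3,0)] -> total=15
Click 3 (2,0) count=1: revealed 1 new [(2,0)] -> total=16

Answer: 16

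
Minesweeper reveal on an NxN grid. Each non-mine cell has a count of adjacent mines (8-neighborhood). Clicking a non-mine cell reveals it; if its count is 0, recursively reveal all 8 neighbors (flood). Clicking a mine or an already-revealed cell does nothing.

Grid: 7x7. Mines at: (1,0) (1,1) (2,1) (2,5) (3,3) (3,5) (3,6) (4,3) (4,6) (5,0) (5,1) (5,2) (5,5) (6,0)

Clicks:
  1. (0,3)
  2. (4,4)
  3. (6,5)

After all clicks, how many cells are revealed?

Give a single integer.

Answer: 15

Derivation:
Click 1 (0,3) count=0: revealed 13 new [(0,2) (0,3) (0,4) (0,5) (0,6) (1,2) (1,3) (1,4) (1,5) (1,6) (2,2) (2,3) (2,4)] -> total=13
Click 2 (4,4) count=4: revealed 1 new [(4,4)] -> total=14
Click 3 (6,5) count=1: revealed 1 new [(6,5)] -> total=15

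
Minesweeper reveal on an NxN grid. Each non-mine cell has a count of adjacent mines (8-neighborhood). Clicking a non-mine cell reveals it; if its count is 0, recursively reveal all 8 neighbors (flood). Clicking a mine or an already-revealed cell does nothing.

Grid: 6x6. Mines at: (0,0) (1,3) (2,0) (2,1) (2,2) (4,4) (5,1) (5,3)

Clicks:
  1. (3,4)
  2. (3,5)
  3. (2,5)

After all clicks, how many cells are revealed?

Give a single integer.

Click 1 (3,4) count=1: revealed 1 new [(3,4)] -> total=1
Click 2 (3,5) count=1: revealed 1 new [(3,5)] -> total=2
Click 3 (2,5) count=0: revealed 6 new [(0,4) (0,5) (1,4) (1,5) (2,4) (2,5)] -> total=8

Answer: 8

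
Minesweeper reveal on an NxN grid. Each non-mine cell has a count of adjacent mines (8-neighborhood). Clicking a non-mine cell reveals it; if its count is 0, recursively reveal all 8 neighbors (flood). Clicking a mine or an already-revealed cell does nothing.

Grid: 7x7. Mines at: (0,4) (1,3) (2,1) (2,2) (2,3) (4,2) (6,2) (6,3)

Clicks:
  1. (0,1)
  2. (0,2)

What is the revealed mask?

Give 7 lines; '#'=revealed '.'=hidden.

Click 1 (0,1) count=0: revealed 6 new [(0,0) (0,1) (0,2) (1,0) (1,1) (1,2)] -> total=6
Click 2 (0,2) count=1: revealed 0 new [(none)] -> total=6

Answer: ###....
###....
.......
.......
.......
.......
.......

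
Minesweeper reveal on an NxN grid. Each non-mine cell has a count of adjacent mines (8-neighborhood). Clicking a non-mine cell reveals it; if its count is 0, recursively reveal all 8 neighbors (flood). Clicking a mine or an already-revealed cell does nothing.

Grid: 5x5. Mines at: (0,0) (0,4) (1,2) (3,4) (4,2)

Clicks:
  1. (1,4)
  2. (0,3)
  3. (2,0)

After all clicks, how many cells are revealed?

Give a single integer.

Click 1 (1,4) count=1: revealed 1 new [(1,4)] -> total=1
Click 2 (0,3) count=2: revealed 1 new [(0,3)] -> total=2
Click 3 (2,0) count=0: revealed 8 new [(1,0) (1,1) (2,0) (2,1) (3,0) (3,1) (4,0) (4,1)] -> total=10

Answer: 10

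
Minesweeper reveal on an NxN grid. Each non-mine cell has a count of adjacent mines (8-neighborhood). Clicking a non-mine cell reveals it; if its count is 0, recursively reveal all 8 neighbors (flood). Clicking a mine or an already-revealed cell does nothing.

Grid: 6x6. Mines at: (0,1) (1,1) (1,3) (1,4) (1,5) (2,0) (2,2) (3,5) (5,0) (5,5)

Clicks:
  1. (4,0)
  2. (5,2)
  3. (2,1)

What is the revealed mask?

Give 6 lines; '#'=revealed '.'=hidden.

Click 1 (4,0) count=1: revealed 1 new [(4,0)] -> total=1
Click 2 (5,2) count=0: revealed 12 new [(3,1) (3,2) (3,3) (3,4) (4,1) (4,2) (4,3) (4,4) (5,1) (5,2) (5,3) (5,4)] -> total=13
Click 3 (2,1) count=3: revealed 1 new [(2,1)] -> total=14

Answer: ......
......
.#....
.####.
#####.
.####.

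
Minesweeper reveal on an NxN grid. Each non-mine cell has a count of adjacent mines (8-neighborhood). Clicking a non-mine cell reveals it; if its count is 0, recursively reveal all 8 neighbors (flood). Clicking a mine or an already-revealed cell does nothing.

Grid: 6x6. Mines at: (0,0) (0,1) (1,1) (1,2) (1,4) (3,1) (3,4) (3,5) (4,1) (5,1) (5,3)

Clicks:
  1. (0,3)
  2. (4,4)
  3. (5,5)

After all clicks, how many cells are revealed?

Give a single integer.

Click 1 (0,3) count=2: revealed 1 new [(0,3)] -> total=1
Click 2 (4,4) count=3: revealed 1 new [(4,4)] -> total=2
Click 3 (5,5) count=0: revealed 3 new [(4,5) (5,4) (5,5)] -> total=5

Answer: 5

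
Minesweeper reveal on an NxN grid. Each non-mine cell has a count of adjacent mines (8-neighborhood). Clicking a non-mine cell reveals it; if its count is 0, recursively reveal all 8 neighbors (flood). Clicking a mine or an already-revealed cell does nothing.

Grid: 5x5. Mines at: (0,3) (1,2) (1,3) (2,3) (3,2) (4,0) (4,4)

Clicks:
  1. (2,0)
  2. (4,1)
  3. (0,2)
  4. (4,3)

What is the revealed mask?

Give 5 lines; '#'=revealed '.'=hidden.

Answer: ###..
##...
##...
##...
.#.#.

Derivation:
Click 1 (2,0) count=0: revealed 8 new [(0,0) (0,1) (1,0) (1,1) (2,0) (2,1) (3,0) (3,1)] -> total=8
Click 2 (4,1) count=2: revealed 1 new [(4,1)] -> total=9
Click 3 (0,2) count=3: revealed 1 new [(0,2)] -> total=10
Click 4 (4,3) count=2: revealed 1 new [(4,3)] -> total=11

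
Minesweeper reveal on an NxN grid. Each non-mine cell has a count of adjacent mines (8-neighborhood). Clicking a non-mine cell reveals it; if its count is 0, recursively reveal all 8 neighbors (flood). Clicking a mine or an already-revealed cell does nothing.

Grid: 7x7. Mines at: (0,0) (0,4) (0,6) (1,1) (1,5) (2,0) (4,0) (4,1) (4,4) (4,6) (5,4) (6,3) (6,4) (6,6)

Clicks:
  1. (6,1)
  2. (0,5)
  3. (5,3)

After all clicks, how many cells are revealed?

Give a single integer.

Click 1 (6,1) count=0: revealed 6 new [(5,0) (5,1) (5,2) (6,0) (6,1) (6,2)] -> total=6
Click 2 (0,5) count=3: revealed 1 new [(0,5)] -> total=7
Click 3 (5,3) count=4: revealed 1 new [(5,3)] -> total=8

Answer: 8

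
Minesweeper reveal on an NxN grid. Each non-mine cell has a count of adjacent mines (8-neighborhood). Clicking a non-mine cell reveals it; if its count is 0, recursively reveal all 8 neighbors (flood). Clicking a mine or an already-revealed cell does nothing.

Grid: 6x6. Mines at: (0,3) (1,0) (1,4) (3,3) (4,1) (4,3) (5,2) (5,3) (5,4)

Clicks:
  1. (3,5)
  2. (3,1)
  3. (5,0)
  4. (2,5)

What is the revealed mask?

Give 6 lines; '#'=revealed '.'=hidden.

Click 1 (3,5) count=0: revealed 6 new [(2,4) (2,5) (3,4) (3,5) (4,4) (4,5)] -> total=6
Click 2 (3,1) count=1: revealed 1 new [(3,1)] -> total=7
Click 3 (5,0) count=1: revealed 1 new [(5,0)] -> total=8
Click 4 (2,5) count=1: revealed 0 new [(none)] -> total=8

Answer: ......
......
....##
.#..##
....##
#.....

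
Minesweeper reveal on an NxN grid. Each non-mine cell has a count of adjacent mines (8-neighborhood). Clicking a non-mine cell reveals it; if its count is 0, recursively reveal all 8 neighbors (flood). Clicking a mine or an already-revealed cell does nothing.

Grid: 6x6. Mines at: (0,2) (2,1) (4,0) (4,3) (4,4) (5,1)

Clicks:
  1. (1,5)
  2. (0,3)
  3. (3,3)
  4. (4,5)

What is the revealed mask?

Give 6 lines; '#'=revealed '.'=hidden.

Click 1 (1,5) count=0: revealed 15 new [(0,3) (0,4) (0,5) (1,2) (1,3) (1,4) (1,5) (2,2) (2,3) (2,4) (2,5) (3,2) (3,3) (3,4) (3,5)] -> total=15
Click 2 (0,3) count=1: revealed 0 new [(none)] -> total=15
Click 3 (3,3) count=2: revealed 0 new [(none)] -> total=15
Click 4 (4,5) count=1: revealed 1 new [(4,5)] -> total=16

Answer: ...###
..####
..####
..####
.....#
......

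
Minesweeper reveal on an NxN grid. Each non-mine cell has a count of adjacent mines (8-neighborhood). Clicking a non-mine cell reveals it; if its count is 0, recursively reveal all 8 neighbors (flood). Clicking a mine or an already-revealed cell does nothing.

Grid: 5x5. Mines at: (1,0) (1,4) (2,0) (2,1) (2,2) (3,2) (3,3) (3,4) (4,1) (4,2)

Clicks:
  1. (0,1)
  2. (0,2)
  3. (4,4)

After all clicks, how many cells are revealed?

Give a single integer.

Click 1 (0,1) count=1: revealed 1 new [(0,1)] -> total=1
Click 2 (0,2) count=0: revealed 5 new [(0,2) (0,3) (1,1) (1,2) (1,3)] -> total=6
Click 3 (4,4) count=2: revealed 1 new [(4,4)] -> total=7

Answer: 7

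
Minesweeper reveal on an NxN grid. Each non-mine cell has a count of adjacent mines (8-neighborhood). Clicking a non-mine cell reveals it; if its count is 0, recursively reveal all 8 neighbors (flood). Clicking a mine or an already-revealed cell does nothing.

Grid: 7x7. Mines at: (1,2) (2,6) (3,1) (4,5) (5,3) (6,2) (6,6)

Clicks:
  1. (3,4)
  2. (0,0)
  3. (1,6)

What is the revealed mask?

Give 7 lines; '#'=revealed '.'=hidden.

Click 1 (3,4) count=1: revealed 1 new [(3,4)] -> total=1
Click 2 (0,0) count=0: revealed 6 new [(0,0) (0,1) (1,0) (1,1) (2,0) (2,1)] -> total=7
Click 3 (1,6) count=1: revealed 1 new [(1,6)] -> total=8

Answer: ##.....
##....#
##.....
....#..
.......
.......
.......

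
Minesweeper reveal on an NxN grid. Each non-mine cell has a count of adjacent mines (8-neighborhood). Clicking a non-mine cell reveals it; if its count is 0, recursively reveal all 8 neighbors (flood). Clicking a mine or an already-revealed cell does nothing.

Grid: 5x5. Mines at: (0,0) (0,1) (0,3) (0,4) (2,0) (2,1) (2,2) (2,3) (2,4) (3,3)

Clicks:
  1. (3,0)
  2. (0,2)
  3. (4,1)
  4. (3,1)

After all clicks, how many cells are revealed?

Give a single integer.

Click 1 (3,0) count=2: revealed 1 new [(3,0)] -> total=1
Click 2 (0,2) count=2: revealed 1 new [(0,2)] -> total=2
Click 3 (4,1) count=0: revealed 5 new [(3,1) (3,2) (4,0) (4,1) (4,2)] -> total=7
Click 4 (3,1) count=3: revealed 0 new [(none)] -> total=7

Answer: 7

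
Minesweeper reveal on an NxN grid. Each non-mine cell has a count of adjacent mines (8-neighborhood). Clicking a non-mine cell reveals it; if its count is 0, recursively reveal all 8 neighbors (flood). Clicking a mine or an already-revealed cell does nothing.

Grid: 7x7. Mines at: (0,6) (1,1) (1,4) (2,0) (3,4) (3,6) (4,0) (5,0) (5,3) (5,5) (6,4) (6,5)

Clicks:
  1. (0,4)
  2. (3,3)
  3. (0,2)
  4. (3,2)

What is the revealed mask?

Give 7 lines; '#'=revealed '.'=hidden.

Click 1 (0,4) count=1: revealed 1 new [(0,4)] -> total=1
Click 2 (3,3) count=1: revealed 1 new [(3,3)] -> total=2
Click 3 (0,2) count=1: revealed 1 new [(0,2)] -> total=3
Click 4 (3,2) count=0: revealed 8 new [(2,1) (2,2) (2,3) (3,1) (3,2) (4,1) (4,2) (4,3)] -> total=11

Answer: ..#.#..
.......
.###...
.###...
.###...
.......
.......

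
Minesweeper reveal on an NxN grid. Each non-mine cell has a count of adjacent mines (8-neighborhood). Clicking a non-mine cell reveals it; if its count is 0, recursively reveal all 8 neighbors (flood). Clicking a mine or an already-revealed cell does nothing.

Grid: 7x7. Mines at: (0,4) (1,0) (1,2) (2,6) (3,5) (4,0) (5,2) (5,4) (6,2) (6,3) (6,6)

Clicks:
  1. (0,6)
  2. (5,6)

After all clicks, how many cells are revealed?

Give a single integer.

Answer: 5

Derivation:
Click 1 (0,6) count=0: revealed 4 new [(0,5) (0,6) (1,5) (1,6)] -> total=4
Click 2 (5,6) count=1: revealed 1 new [(5,6)] -> total=5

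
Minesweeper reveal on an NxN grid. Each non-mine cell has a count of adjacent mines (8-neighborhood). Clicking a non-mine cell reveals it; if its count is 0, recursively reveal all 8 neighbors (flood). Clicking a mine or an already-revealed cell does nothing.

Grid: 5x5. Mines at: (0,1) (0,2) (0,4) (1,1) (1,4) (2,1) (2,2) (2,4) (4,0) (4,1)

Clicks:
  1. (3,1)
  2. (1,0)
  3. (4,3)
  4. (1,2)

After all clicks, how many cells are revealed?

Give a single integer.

Answer: 9

Derivation:
Click 1 (3,1) count=4: revealed 1 new [(3,1)] -> total=1
Click 2 (1,0) count=3: revealed 1 new [(1,0)] -> total=2
Click 3 (4,3) count=0: revealed 6 new [(3,2) (3,3) (3,4) (4,2) (4,3) (4,4)] -> total=8
Click 4 (1,2) count=5: revealed 1 new [(1,2)] -> total=9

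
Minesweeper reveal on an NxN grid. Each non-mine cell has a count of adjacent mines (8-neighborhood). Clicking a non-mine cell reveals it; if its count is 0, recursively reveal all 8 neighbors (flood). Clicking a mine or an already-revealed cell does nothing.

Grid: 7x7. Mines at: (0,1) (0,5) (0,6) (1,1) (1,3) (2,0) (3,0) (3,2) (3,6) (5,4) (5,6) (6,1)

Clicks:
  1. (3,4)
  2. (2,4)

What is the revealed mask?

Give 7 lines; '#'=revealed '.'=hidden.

Answer: .......
.......
...###.
...###.
...###.
.......
.......

Derivation:
Click 1 (3,4) count=0: revealed 9 new [(2,3) (2,4) (2,5) (3,3) (3,4) (3,5) (4,3) (4,4) (4,5)] -> total=9
Click 2 (2,4) count=1: revealed 0 new [(none)] -> total=9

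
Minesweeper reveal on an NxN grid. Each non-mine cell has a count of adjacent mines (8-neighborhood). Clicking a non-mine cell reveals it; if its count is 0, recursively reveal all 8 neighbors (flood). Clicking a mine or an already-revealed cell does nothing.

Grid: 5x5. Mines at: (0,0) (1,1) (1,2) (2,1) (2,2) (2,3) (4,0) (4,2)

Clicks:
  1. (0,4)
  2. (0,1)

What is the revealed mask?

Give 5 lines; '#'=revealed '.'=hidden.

Click 1 (0,4) count=0: revealed 4 new [(0,3) (0,4) (1,3) (1,4)] -> total=4
Click 2 (0,1) count=3: revealed 1 new [(0,1)] -> total=5

Answer: .#.##
...##
.....
.....
.....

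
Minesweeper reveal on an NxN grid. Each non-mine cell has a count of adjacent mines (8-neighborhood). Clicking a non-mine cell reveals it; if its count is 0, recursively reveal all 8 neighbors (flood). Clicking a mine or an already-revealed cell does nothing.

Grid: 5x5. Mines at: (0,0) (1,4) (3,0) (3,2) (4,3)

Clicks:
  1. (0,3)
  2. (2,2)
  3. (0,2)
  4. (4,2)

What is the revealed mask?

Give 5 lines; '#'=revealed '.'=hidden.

Answer: .###.
.###.
.###.
.....
..#..

Derivation:
Click 1 (0,3) count=1: revealed 1 new [(0,3)] -> total=1
Click 2 (2,2) count=1: revealed 1 new [(2,2)] -> total=2
Click 3 (0,2) count=0: revealed 7 new [(0,1) (0,2) (1,1) (1,2) (1,3) (2,1) (2,3)] -> total=9
Click 4 (4,2) count=2: revealed 1 new [(4,2)] -> total=10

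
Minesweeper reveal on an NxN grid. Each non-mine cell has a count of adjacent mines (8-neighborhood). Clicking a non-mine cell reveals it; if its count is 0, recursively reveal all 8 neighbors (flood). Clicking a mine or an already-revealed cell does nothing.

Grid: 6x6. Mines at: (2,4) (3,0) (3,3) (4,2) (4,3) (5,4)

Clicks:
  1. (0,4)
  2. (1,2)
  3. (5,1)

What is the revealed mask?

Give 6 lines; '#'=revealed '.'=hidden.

Click 1 (0,4) count=0: revealed 16 new [(0,0) (0,1) (0,2) (0,3) (0,4) (0,5) (1,0) (1,1) (1,2) (1,3) (1,4) (1,5) (2,0) (2,1) (2,2) (2,3)] -> total=16
Click 2 (1,2) count=0: revealed 0 new [(none)] -> total=16
Click 3 (5,1) count=1: revealed 1 new [(5,1)] -> total=17

Answer: ######
######
####..
......
......
.#....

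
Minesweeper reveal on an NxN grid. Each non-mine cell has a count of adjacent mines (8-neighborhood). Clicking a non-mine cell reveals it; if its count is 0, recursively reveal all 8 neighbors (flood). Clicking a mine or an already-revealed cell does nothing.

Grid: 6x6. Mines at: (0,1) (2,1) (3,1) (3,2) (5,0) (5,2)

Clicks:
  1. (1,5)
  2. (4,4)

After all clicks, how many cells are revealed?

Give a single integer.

Click 1 (1,5) count=0: revealed 21 new [(0,2) (0,3) (0,4) (0,5) (1,2) (1,3) (1,4) (1,5) (2,2) (2,3) (2,4) (2,5) (3,3) (3,4) (3,5) (4,3) (4,4) (4,5) (5,3) (5,4) (5,5)] -> total=21
Click 2 (4,4) count=0: revealed 0 new [(none)] -> total=21

Answer: 21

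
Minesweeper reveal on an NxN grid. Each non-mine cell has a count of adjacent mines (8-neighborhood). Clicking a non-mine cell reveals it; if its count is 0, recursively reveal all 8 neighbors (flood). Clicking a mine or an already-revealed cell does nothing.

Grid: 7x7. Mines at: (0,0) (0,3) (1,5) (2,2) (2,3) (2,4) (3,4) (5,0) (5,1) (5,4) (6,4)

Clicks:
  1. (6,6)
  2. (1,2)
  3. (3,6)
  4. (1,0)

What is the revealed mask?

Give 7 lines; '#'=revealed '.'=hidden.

Click 1 (6,6) count=0: revealed 10 new [(2,5) (2,6) (3,5) (3,6) (4,5) (4,6) (5,5) (5,6) (6,5) (6,6)] -> total=10
Click 2 (1,2) count=3: revealed 1 new [(1,2)] -> total=11
Click 3 (3,6) count=0: revealed 0 new [(none)] -> total=11
Click 4 (1,0) count=1: revealed 1 new [(1,0)] -> total=12

Answer: .......
#.#....
.....##
.....##
.....##
.....##
.....##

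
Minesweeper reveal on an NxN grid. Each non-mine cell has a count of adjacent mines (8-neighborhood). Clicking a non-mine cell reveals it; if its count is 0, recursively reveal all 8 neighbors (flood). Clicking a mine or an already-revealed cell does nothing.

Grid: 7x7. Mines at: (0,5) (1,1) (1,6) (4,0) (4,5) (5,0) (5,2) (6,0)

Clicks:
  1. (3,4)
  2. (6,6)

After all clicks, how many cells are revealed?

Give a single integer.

Click 1 (3,4) count=1: revealed 1 new [(3,4)] -> total=1
Click 2 (6,6) count=0: revealed 8 new [(5,3) (5,4) (5,5) (5,6) (6,3) (6,4) (6,5) (6,6)] -> total=9

Answer: 9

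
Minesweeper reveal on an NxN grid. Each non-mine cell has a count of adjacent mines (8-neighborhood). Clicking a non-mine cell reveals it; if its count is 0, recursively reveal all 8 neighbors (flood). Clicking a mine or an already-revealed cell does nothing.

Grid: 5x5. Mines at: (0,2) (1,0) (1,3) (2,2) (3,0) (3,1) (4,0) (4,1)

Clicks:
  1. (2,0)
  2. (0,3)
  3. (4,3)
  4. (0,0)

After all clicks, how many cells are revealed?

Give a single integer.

Answer: 11

Derivation:
Click 1 (2,0) count=3: revealed 1 new [(2,0)] -> total=1
Click 2 (0,3) count=2: revealed 1 new [(0,3)] -> total=2
Click 3 (4,3) count=0: revealed 8 new [(2,3) (2,4) (3,2) (3,3) (3,4) (4,2) (4,3) (4,4)] -> total=10
Click 4 (0,0) count=1: revealed 1 new [(0,0)] -> total=11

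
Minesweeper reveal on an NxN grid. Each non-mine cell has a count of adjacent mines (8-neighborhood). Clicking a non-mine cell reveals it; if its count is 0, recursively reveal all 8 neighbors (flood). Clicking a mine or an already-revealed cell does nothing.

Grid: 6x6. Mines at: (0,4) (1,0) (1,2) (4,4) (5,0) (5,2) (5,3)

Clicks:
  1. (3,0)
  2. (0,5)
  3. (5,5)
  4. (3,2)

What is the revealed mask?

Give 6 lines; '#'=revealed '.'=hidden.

Click 1 (3,0) count=0: revealed 12 new [(2,0) (2,1) (2,2) (2,3) (3,0) (3,1) (3,2) (3,3) (4,0) (4,1) (4,2) (4,3)] -> total=12
Click 2 (0,5) count=1: revealed 1 new [(0,5)] -> total=13
Click 3 (5,5) count=1: revealed 1 new [(5,5)] -> total=14
Click 4 (3,2) count=0: revealed 0 new [(none)] -> total=14

Answer: .....#
......
####..
####..
####..
.....#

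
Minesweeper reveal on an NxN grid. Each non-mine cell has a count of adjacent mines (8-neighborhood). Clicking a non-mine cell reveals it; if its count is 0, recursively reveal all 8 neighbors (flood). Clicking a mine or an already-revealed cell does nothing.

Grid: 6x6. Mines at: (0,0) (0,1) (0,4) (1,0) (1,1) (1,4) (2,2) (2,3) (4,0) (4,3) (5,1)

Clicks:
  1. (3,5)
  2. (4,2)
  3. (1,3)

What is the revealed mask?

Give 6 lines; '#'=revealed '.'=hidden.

Click 1 (3,5) count=0: revealed 8 new [(2,4) (2,5) (3,4) (3,5) (4,4) (4,5) (5,4) (5,5)] -> total=8
Click 2 (4,2) count=2: revealed 1 new [(4,2)] -> total=9
Click 3 (1,3) count=4: revealed 1 new [(1,3)] -> total=10

Answer: ......
...#..
....##
....##
..#.##
....##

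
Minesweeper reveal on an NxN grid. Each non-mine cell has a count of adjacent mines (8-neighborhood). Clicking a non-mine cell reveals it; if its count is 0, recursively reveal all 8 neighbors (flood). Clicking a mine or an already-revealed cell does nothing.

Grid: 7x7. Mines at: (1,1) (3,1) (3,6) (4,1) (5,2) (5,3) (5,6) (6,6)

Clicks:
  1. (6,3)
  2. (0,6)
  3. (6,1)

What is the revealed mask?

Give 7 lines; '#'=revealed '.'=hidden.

Click 1 (6,3) count=2: revealed 1 new [(6,3)] -> total=1
Click 2 (0,6) count=0: revealed 23 new [(0,2) (0,3) (0,4) (0,5) (0,6) (1,2) (1,3) (1,4) (1,5) (1,6) (2,2) (2,3) (2,4) (2,5) (2,6) (3,2) (3,3) (3,4) (3,5) (4,2) (4,3) (4,4) (4,5)] -> total=24
Click 3 (6,1) count=1: revealed 1 new [(6,1)] -> total=25

Answer: ..#####
..#####
..#####
..####.
..####.
.......
.#.#...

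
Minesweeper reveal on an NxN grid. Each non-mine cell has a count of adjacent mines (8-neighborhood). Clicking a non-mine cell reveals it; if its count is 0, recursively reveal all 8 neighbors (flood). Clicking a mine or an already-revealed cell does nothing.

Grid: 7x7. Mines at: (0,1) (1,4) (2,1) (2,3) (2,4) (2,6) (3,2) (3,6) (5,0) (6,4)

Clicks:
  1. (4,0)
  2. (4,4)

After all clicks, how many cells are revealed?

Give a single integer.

Click 1 (4,0) count=1: revealed 1 new [(4,0)] -> total=1
Click 2 (4,4) count=0: revealed 9 new [(3,3) (3,4) (3,5) (4,3) (4,4) (4,5) (5,3) (5,4) (5,5)] -> total=10

Answer: 10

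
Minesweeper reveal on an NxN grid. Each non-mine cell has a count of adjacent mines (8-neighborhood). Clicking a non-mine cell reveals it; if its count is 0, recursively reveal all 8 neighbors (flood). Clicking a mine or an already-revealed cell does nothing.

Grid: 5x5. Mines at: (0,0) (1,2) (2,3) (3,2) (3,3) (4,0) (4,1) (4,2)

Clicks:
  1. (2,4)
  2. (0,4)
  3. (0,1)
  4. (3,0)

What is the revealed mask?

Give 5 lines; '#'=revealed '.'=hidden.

Answer: .#.##
...##
....#
#....
.....

Derivation:
Click 1 (2,4) count=2: revealed 1 new [(2,4)] -> total=1
Click 2 (0,4) count=0: revealed 4 new [(0,3) (0,4) (1,3) (1,4)] -> total=5
Click 3 (0,1) count=2: revealed 1 new [(0,1)] -> total=6
Click 4 (3,0) count=2: revealed 1 new [(3,0)] -> total=7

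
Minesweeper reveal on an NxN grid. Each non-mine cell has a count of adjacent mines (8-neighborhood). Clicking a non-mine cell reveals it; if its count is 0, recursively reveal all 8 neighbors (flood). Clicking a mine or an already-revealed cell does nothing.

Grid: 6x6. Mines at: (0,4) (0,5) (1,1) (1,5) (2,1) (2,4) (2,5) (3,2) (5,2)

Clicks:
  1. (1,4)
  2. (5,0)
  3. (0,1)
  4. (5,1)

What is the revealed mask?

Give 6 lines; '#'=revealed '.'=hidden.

Click 1 (1,4) count=5: revealed 1 new [(1,4)] -> total=1
Click 2 (5,0) count=0: revealed 6 new [(3,0) (3,1) (4,0) (4,1) (5,0) (5,1)] -> total=7
Click 3 (0,1) count=1: revealed 1 new [(0,1)] -> total=8
Click 4 (5,1) count=1: revealed 0 new [(none)] -> total=8

Answer: .#....
....#.
......
##....
##....
##....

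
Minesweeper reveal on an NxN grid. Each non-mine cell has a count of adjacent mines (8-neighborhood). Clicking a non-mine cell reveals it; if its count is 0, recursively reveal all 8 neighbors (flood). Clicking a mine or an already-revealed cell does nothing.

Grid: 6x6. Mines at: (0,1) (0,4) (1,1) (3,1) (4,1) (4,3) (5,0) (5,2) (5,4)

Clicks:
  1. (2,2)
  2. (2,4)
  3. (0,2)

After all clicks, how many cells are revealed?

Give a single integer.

Answer: 15

Derivation:
Click 1 (2,2) count=2: revealed 1 new [(2,2)] -> total=1
Click 2 (2,4) count=0: revealed 13 new [(1,2) (1,3) (1,4) (1,5) (2,3) (2,4) (2,5) (3,2) (3,3) (3,4) (3,5) (4,4) (4,5)] -> total=14
Click 3 (0,2) count=2: revealed 1 new [(0,2)] -> total=15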